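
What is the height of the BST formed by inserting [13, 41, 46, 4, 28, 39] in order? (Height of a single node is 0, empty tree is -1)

Insertion order: [13, 41, 46, 4, 28, 39]
Tree (level-order array): [13, 4, 41, None, None, 28, 46, None, 39]
Compute height bottom-up (empty subtree = -1):
  height(4) = 1 + max(-1, -1) = 0
  height(39) = 1 + max(-1, -1) = 0
  height(28) = 1 + max(-1, 0) = 1
  height(46) = 1 + max(-1, -1) = 0
  height(41) = 1 + max(1, 0) = 2
  height(13) = 1 + max(0, 2) = 3
Height = 3


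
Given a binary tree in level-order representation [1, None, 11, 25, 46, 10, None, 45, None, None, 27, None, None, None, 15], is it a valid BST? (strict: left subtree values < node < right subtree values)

Level-order array: [1, None, 11, 25, 46, 10, None, 45, None, None, 27, None, None, None, 15]
Validate using subtree bounds (lo, hi): at each node, require lo < value < hi,
then recurse left with hi=value and right with lo=value.
Preorder trace (stopping at first violation):
  at node 1 with bounds (-inf, +inf): OK
  at node 11 with bounds (1, +inf): OK
  at node 25 with bounds (1, 11): VIOLATION
Node 25 violates its bound: not (1 < 25 < 11).
Result: Not a valid BST


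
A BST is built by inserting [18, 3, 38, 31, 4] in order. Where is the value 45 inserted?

Starting tree (level order): [18, 3, 38, None, 4, 31]
Insertion path: 18 -> 38
Result: insert 45 as right child of 38
Final tree (level order): [18, 3, 38, None, 4, 31, 45]


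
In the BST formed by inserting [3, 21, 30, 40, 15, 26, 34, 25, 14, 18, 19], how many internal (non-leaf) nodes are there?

Tree built from: [3, 21, 30, 40, 15, 26, 34, 25, 14, 18, 19]
Tree (level-order array): [3, None, 21, 15, 30, 14, 18, 26, 40, None, None, None, 19, 25, None, 34]
Rule: An internal node has at least one child.
Per-node child counts:
  node 3: 1 child(ren)
  node 21: 2 child(ren)
  node 15: 2 child(ren)
  node 14: 0 child(ren)
  node 18: 1 child(ren)
  node 19: 0 child(ren)
  node 30: 2 child(ren)
  node 26: 1 child(ren)
  node 25: 0 child(ren)
  node 40: 1 child(ren)
  node 34: 0 child(ren)
Matching nodes: [3, 21, 15, 18, 30, 26, 40]
Count of internal (non-leaf) nodes: 7


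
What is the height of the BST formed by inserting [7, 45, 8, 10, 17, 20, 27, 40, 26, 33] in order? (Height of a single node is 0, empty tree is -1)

Insertion order: [7, 45, 8, 10, 17, 20, 27, 40, 26, 33]
Tree (level-order array): [7, None, 45, 8, None, None, 10, None, 17, None, 20, None, 27, 26, 40, None, None, 33]
Compute height bottom-up (empty subtree = -1):
  height(26) = 1 + max(-1, -1) = 0
  height(33) = 1 + max(-1, -1) = 0
  height(40) = 1 + max(0, -1) = 1
  height(27) = 1 + max(0, 1) = 2
  height(20) = 1 + max(-1, 2) = 3
  height(17) = 1 + max(-1, 3) = 4
  height(10) = 1 + max(-1, 4) = 5
  height(8) = 1 + max(-1, 5) = 6
  height(45) = 1 + max(6, -1) = 7
  height(7) = 1 + max(-1, 7) = 8
Height = 8


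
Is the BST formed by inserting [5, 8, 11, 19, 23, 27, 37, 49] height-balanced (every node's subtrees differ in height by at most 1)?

Tree (level-order array): [5, None, 8, None, 11, None, 19, None, 23, None, 27, None, 37, None, 49]
Definition: a tree is height-balanced if, at every node, |h(left) - h(right)| <= 1 (empty subtree has height -1).
Bottom-up per-node check:
  node 49: h_left=-1, h_right=-1, diff=0 [OK], height=0
  node 37: h_left=-1, h_right=0, diff=1 [OK], height=1
  node 27: h_left=-1, h_right=1, diff=2 [FAIL (|-1-1|=2 > 1)], height=2
  node 23: h_left=-1, h_right=2, diff=3 [FAIL (|-1-2|=3 > 1)], height=3
  node 19: h_left=-1, h_right=3, diff=4 [FAIL (|-1-3|=4 > 1)], height=4
  node 11: h_left=-1, h_right=4, diff=5 [FAIL (|-1-4|=5 > 1)], height=5
  node 8: h_left=-1, h_right=5, diff=6 [FAIL (|-1-5|=6 > 1)], height=6
  node 5: h_left=-1, h_right=6, diff=7 [FAIL (|-1-6|=7 > 1)], height=7
Node 27 violates the condition: |-1 - 1| = 2 > 1.
Result: Not balanced


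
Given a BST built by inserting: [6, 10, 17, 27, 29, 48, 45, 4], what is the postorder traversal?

Tree insertion order: [6, 10, 17, 27, 29, 48, 45, 4]
Tree (level-order array): [6, 4, 10, None, None, None, 17, None, 27, None, 29, None, 48, 45]
Postorder traversal: [4, 45, 48, 29, 27, 17, 10, 6]


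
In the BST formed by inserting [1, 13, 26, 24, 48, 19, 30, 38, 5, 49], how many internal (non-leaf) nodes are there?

Tree built from: [1, 13, 26, 24, 48, 19, 30, 38, 5, 49]
Tree (level-order array): [1, None, 13, 5, 26, None, None, 24, 48, 19, None, 30, 49, None, None, None, 38]
Rule: An internal node has at least one child.
Per-node child counts:
  node 1: 1 child(ren)
  node 13: 2 child(ren)
  node 5: 0 child(ren)
  node 26: 2 child(ren)
  node 24: 1 child(ren)
  node 19: 0 child(ren)
  node 48: 2 child(ren)
  node 30: 1 child(ren)
  node 38: 0 child(ren)
  node 49: 0 child(ren)
Matching nodes: [1, 13, 26, 24, 48, 30]
Count of internal (non-leaf) nodes: 6


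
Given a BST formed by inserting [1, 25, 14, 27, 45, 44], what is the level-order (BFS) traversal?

Tree insertion order: [1, 25, 14, 27, 45, 44]
Tree (level-order array): [1, None, 25, 14, 27, None, None, None, 45, 44]
BFS from the root, enqueuing left then right child of each popped node:
  queue [1] -> pop 1, enqueue [25], visited so far: [1]
  queue [25] -> pop 25, enqueue [14, 27], visited so far: [1, 25]
  queue [14, 27] -> pop 14, enqueue [none], visited so far: [1, 25, 14]
  queue [27] -> pop 27, enqueue [45], visited so far: [1, 25, 14, 27]
  queue [45] -> pop 45, enqueue [44], visited so far: [1, 25, 14, 27, 45]
  queue [44] -> pop 44, enqueue [none], visited so far: [1, 25, 14, 27, 45, 44]
Result: [1, 25, 14, 27, 45, 44]


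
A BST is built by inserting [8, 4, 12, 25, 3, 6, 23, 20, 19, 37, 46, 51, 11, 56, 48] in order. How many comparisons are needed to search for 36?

Search path for 36: 8 -> 12 -> 25 -> 37
Found: False
Comparisons: 4


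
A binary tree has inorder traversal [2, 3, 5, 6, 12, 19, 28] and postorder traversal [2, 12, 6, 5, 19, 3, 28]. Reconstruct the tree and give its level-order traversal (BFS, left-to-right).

Inorder:   [2, 3, 5, 6, 12, 19, 28]
Postorder: [2, 12, 6, 5, 19, 3, 28]
Algorithm: postorder visits root last, so walk postorder right-to-left;
each value is the root of the current inorder slice — split it at that
value, recurse on the right subtree first, then the left.
Recursive splits:
  root=28; inorder splits into left=[2, 3, 5, 6, 12, 19], right=[]
  root=3; inorder splits into left=[2], right=[5, 6, 12, 19]
  root=19; inorder splits into left=[5, 6, 12], right=[]
  root=5; inorder splits into left=[], right=[6, 12]
  root=6; inorder splits into left=[], right=[12]
  root=12; inorder splits into left=[], right=[]
  root=2; inorder splits into left=[], right=[]
Reconstructed level-order: [28, 3, 2, 19, 5, 6, 12]


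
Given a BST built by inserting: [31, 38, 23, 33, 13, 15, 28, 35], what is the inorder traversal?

Tree insertion order: [31, 38, 23, 33, 13, 15, 28, 35]
Tree (level-order array): [31, 23, 38, 13, 28, 33, None, None, 15, None, None, None, 35]
Inorder traversal: [13, 15, 23, 28, 31, 33, 35, 38]


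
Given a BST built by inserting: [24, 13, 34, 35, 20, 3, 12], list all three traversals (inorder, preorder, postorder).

Tree insertion order: [24, 13, 34, 35, 20, 3, 12]
Tree (level-order array): [24, 13, 34, 3, 20, None, 35, None, 12]
Inorder (L, root, R): [3, 12, 13, 20, 24, 34, 35]
Preorder (root, L, R): [24, 13, 3, 12, 20, 34, 35]
Postorder (L, R, root): [12, 3, 20, 13, 35, 34, 24]


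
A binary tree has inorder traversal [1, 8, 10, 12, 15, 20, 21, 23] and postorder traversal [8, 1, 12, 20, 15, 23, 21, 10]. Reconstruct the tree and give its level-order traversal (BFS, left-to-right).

Inorder:   [1, 8, 10, 12, 15, 20, 21, 23]
Postorder: [8, 1, 12, 20, 15, 23, 21, 10]
Algorithm: postorder visits root last, so walk postorder right-to-left;
each value is the root of the current inorder slice — split it at that
value, recurse on the right subtree first, then the left.
Recursive splits:
  root=10; inorder splits into left=[1, 8], right=[12, 15, 20, 21, 23]
  root=21; inorder splits into left=[12, 15, 20], right=[23]
  root=23; inorder splits into left=[], right=[]
  root=15; inorder splits into left=[12], right=[20]
  root=20; inorder splits into left=[], right=[]
  root=12; inorder splits into left=[], right=[]
  root=1; inorder splits into left=[], right=[8]
  root=8; inorder splits into left=[], right=[]
Reconstructed level-order: [10, 1, 21, 8, 15, 23, 12, 20]


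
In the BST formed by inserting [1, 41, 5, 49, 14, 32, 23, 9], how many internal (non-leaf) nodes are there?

Tree built from: [1, 41, 5, 49, 14, 32, 23, 9]
Tree (level-order array): [1, None, 41, 5, 49, None, 14, None, None, 9, 32, None, None, 23]
Rule: An internal node has at least one child.
Per-node child counts:
  node 1: 1 child(ren)
  node 41: 2 child(ren)
  node 5: 1 child(ren)
  node 14: 2 child(ren)
  node 9: 0 child(ren)
  node 32: 1 child(ren)
  node 23: 0 child(ren)
  node 49: 0 child(ren)
Matching nodes: [1, 41, 5, 14, 32]
Count of internal (non-leaf) nodes: 5


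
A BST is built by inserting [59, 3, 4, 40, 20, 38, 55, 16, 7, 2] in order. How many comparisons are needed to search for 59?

Search path for 59: 59
Found: True
Comparisons: 1


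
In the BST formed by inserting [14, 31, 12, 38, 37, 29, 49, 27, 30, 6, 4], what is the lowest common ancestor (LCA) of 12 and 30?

Tree insertion order: [14, 31, 12, 38, 37, 29, 49, 27, 30, 6, 4]
Tree (level-order array): [14, 12, 31, 6, None, 29, 38, 4, None, 27, 30, 37, 49]
In a BST, the LCA of p=12, q=30 is the first node v on the
root-to-leaf path with p <= v <= q (go left if both < v, right if both > v).
Walk from root:
  at 14: 12 <= 14 <= 30, this is the LCA
LCA = 14


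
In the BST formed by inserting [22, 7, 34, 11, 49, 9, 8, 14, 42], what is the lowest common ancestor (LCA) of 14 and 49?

Tree insertion order: [22, 7, 34, 11, 49, 9, 8, 14, 42]
Tree (level-order array): [22, 7, 34, None, 11, None, 49, 9, 14, 42, None, 8]
In a BST, the LCA of p=14, q=49 is the first node v on the
root-to-leaf path with p <= v <= q (go left if both < v, right if both > v).
Walk from root:
  at 22: 14 <= 22 <= 49, this is the LCA
LCA = 22


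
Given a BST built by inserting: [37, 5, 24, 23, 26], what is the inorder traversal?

Tree insertion order: [37, 5, 24, 23, 26]
Tree (level-order array): [37, 5, None, None, 24, 23, 26]
Inorder traversal: [5, 23, 24, 26, 37]


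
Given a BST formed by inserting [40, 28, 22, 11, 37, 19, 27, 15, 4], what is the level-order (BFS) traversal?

Tree insertion order: [40, 28, 22, 11, 37, 19, 27, 15, 4]
Tree (level-order array): [40, 28, None, 22, 37, 11, 27, None, None, 4, 19, None, None, None, None, 15]
BFS from the root, enqueuing left then right child of each popped node:
  queue [40] -> pop 40, enqueue [28], visited so far: [40]
  queue [28] -> pop 28, enqueue [22, 37], visited so far: [40, 28]
  queue [22, 37] -> pop 22, enqueue [11, 27], visited so far: [40, 28, 22]
  queue [37, 11, 27] -> pop 37, enqueue [none], visited so far: [40, 28, 22, 37]
  queue [11, 27] -> pop 11, enqueue [4, 19], visited so far: [40, 28, 22, 37, 11]
  queue [27, 4, 19] -> pop 27, enqueue [none], visited so far: [40, 28, 22, 37, 11, 27]
  queue [4, 19] -> pop 4, enqueue [none], visited so far: [40, 28, 22, 37, 11, 27, 4]
  queue [19] -> pop 19, enqueue [15], visited so far: [40, 28, 22, 37, 11, 27, 4, 19]
  queue [15] -> pop 15, enqueue [none], visited so far: [40, 28, 22, 37, 11, 27, 4, 19, 15]
Result: [40, 28, 22, 37, 11, 27, 4, 19, 15]


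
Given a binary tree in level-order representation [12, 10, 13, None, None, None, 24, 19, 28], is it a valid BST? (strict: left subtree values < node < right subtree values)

Level-order array: [12, 10, 13, None, None, None, 24, 19, 28]
Validate using subtree bounds (lo, hi): at each node, require lo < value < hi,
then recurse left with hi=value and right with lo=value.
Preorder trace (stopping at first violation):
  at node 12 with bounds (-inf, +inf): OK
  at node 10 with bounds (-inf, 12): OK
  at node 13 with bounds (12, +inf): OK
  at node 24 with bounds (13, +inf): OK
  at node 19 with bounds (13, 24): OK
  at node 28 with bounds (24, +inf): OK
No violation found at any node.
Result: Valid BST


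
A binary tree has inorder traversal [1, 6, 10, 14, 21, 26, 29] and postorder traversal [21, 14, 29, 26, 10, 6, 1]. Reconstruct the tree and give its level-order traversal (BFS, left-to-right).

Inorder:   [1, 6, 10, 14, 21, 26, 29]
Postorder: [21, 14, 29, 26, 10, 6, 1]
Algorithm: postorder visits root last, so walk postorder right-to-left;
each value is the root of the current inorder slice — split it at that
value, recurse on the right subtree first, then the left.
Recursive splits:
  root=1; inorder splits into left=[], right=[6, 10, 14, 21, 26, 29]
  root=6; inorder splits into left=[], right=[10, 14, 21, 26, 29]
  root=10; inorder splits into left=[], right=[14, 21, 26, 29]
  root=26; inorder splits into left=[14, 21], right=[29]
  root=29; inorder splits into left=[], right=[]
  root=14; inorder splits into left=[], right=[21]
  root=21; inorder splits into left=[], right=[]
Reconstructed level-order: [1, 6, 10, 26, 14, 29, 21]


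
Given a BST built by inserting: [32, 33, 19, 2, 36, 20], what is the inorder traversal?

Tree insertion order: [32, 33, 19, 2, 36, 20]
Tree (level-order array): [32, 19, 33, 2, 20, None, 36]
Inorder traversal: [2, 19, 20, 32, 33, 36]


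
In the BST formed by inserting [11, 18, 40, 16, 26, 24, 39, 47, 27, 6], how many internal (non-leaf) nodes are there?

Tree built from: [11, 18, 40, 16, 26, 24, 39, 47, 27, 6]
Tree (level-order array): [11, 6, 18, None, None, 16, 40, None, None, 26, 47, 24, 39, None, None, None, None, 27]
Rule: An internal node has at least one child.
Per-node child counts:
  node 11: 2 child(ren)
  node 6: 0 child(ren)
  node 18: 2 child(ren)
  node 16: 0 child(ren)
  node 40: 2 child(ren)
  node 26: 2 child(ren)
  node 24: 0 child(ren)
  node 39: 1 child(ren)
  node 27: 0 child(ren)
  node 47: 0 child(ren)
Matching nodes: [11, 18, 40, 26, 39]
Count of internal (non-leaf) nodes: 5


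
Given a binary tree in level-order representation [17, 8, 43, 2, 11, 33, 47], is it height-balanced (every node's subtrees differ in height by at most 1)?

Tree (level-order array): [17, 8, 43, 2, 11, 33, 47]
Definition: a tree is height-balanced if, at every node, |h(left) - h(right)| <= 1 (empty subtree has height -1).
Bottom-up per-node check:
  node 2: h_left=-1, h_right=-1, diff=0 [OK], height=0
  node 11: h_left=-1, h_right=-1, diff=0 [OK], height=0
  node 8: h_left=0, h_right=0, diff=0 [OK], height=1
  node 33: h_left=-1, h_right=-1, diff=0 [OK], height=0
  node 47: h_left=-1, h_right=-1, diff=0 [OK], height=0
  node 43: h_left=0, h_right=0, diff=0 [OK], height=1
  node 17: h_left=1, h_right=1, diff=0 [OK], height=2
All nodes satisfy the balance condition.
Result: Balanced


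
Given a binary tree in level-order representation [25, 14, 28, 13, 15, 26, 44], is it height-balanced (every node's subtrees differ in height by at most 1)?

Tree (level-order array): [25, 14, 28, 13, 15, 26, 44]
Definition: a tree is height-balanced if, at every node, |h(left) - h(right)| <= 1 (empty subtree has height -1).
Bottom-up per-node check:
  node 13: h_left=-1, h_right=-1, diff=0 [OK], height=0
  node 15: h_left=-1, h_right=-1, diff=0 [OK], height=0
  node 14: h_left=0, h_right=0, diff=0 [OK], height=1
  node 26: h_left=-1, h_right=-1, diff=0 [OK], height=0
  node 44: h_left=-1, h_right=-1, diff=0 [OK], height=0
  node 28: h_left=0, h_right=0, diff=0 [OK], height=1
  node 25: h_left=1, h_right=1, diff=0 [OK], height=2
All nodes satisfy the balance condition.
Result: Balanced


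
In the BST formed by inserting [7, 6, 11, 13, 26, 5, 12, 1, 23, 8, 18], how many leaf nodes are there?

Tree built from: [7, 6, 11, 13, 26, 5, 12, 1, 23, 8, 18]
Tree (level-order array): [7, 6, 11, 5, None, 8, 13, 1, None, None, None, 12, 26, None, None, None, None, 23, None, 18]
Rule: A leaf has 0 children.
Per-node child counts:
  node 7: 2 child(ren)
  node 6: 1 child(ren)
  node 5: 1 child(ren)
  node 1: 0 child(ren)
  node 11: 2 child(ren)
  node 8: 0 child(ren)
  node 13: 2 child(ren)
  node 12: 0 child(ren)
  node 26: 1 child(ren)
  node 23: 1 child(ren)
  node 18: 0 child(ren)
Matching nodes: [1, 8, 12, 18]
Count of leaf nodes: 4


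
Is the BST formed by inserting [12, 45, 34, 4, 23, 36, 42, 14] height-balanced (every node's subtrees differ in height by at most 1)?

Tree (level-order array): [12, 4, 45, None, None, 34, None, 23, 36, 14, None, None, 42]
Definition: a tree is height-balanced if, at every node, |h(left) - h(right)| <= 1 (empty subtree has height -1).
Bottom-up per-node check:
  node 4: h_left=-1, h_right=-1, diff=0 [OK], height=0
  node 14: h_left=-1, h_right=-1, diff=0 [OK], height=0
  node 23: h_left=0, h_right=-1, diff=1 [OK], height=1
  node 42: h_left=-1, h_right=-1, diff=0 [OK], height=0
  node 36: h_left=-1, h_right=0, diff=1 [OK], height=1
  node 34: h_left=1, h_right=1, diff=0 [OK], height=2
  node 45: h_left=2, h_right=-1, diff=3 [FAIL (|2--1|=3 > 1)], height=3
  node 12: h_left=0, h_right=3, diff=3 [FAIL (|0-3|=3 > 1)], height=4
Node 45 violates the condition: |2 - -1| = 3 > 1.
Result: Not balanced


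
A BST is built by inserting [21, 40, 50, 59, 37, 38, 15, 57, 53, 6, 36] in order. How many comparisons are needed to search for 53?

Search path for 53: 21 -> 40 -> 50 -> 59 -> 57 -> 53
Found: True
Comparisons: 6


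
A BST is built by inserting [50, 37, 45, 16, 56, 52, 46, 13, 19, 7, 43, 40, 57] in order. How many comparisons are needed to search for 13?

Search path for 13: 50 -> 37 -> 16 -> 13
Found: True
Comparisons: 4


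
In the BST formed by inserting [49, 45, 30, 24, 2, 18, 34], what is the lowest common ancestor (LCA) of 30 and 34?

Tree insertion order: [49, 45, 30, 24, 2, 18, 34]
Tree (level-order array): [49, 45, None, 30, None, 24, 34, 2, None, None, None, None, 18]
In a BST, the LCA of p=30, q=34 is the first node v on the
root-to-leaf path with p <= v <= q (go left if both < v, right if both > v).
Walk from root:
  at 49: both 30 and 34 < 49, go left
  at 45: both 30 and 34 < 45, go left
  at 30: 30 <= 30 <= 34, this is the LCA
LCA = 30


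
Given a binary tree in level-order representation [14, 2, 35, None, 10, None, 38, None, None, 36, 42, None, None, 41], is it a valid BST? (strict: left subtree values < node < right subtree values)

Level-order array: [14, 2, 35, None, 10, None, 38, None, None, 36, 42, None, None, 41]
Validate using subtree bounds (lo, hi): at each node, require lo < value < hi,
then recurse left with hi=value and right with lo=value.
Preorder trace (stopping at first violation):
  at node 14 with bounds (-inf, +inf): OK
  at node 2 with bounds (-inf, 14): OK
  at node 10 with bounds (2, 14): OK
  at node 35 with bounds (14, +inf): OK
  at node 38 with bounds (35, +inf): OK
  at node 36 with bounds (35, 38): OK
  at node 42 with bounds (38, +inf): OK
  at node 41 with bounds (38, 42): OK
No violation found at any node.
Result: Valid BST


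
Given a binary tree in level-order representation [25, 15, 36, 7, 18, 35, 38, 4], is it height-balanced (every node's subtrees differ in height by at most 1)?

Tree (level-order array): [25, 15, 36, 7, 18, 35, 38, 4]
Definition: a tree is height-balanced if, at every node, |h(left) - h(right)| <= 1 (empty subtree has height -1).
Bottom-up per-node check:
  node 4: h_left=-1, h_right=-1, diff=0 [OK], height=0
  node 7: h_left=0, h_right=-1, diff=1 [OK], height=1
  node 18: h_left=-1, h_right=-1, diff=0 [OK], height=0
  node 15: h_left=1, h_right=0, diff=1 [OK], height=2
  node 35: h_left=-1, h_right=-1, diff=0 [OK], height=0
  node 38: h_left=-1, h_right=-1, diff=0 [OK], height=0
  node 36: h_left=0, h_right=0, diff=0 [OK], height=1
  node 25: h_left=2, h_right=1, diff=1 [OK], height=3
All nodes satisfy the balance condition.
Result: Balanced


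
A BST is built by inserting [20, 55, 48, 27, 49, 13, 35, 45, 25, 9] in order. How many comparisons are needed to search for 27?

Search path for 27: 20 -> 55 -> 48 -> 27
Found: True
Comparisons: 4


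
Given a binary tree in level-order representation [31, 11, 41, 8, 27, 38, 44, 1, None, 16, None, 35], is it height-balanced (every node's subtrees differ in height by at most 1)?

Tree (level-order array): [31, 11, 41, 8, 27, 38, 44, 1, None, 16, None, 35]
Definition: a tree is height-balanced if, at every node, |h(left) - h(right)| <= 1 (empty subtree has height -1).
Bottom-up per-node check:
  node 1: h_left=-1, h_right=-1, diff=0 [OK], height=0
  node 8: h_left=0, h_right=-1, diff=1 [OK], height=1
  node 16: h_left=-1, h_right=-1, diff=0 [OK], height=0
  node 27: h_left=0, h_right=-1, diff=1 [OK], height=1
  node 11: h_left=1, h_right=1, diff=0 [OK], height=2
  node 35: h_left=-1, h_right=-1, diff=0 [OK], height=0
  node 38: h_left=0, h_right=-1, diff=1 [OK], height=1
  node 44: h_left=-1, h_right=-1, diff=0 [OK], height=0
  node 41: h_left=1, h_right=0, diff=1 [OK], height=2
  node 31: h_left=2, h_right=2, diff=0 [OK], height=3
All nodes satisfy the balance condition.
Result: Balanced


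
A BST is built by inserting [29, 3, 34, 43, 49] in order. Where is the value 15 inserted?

Starting tree (level order): [29, 3, 34, None, None, None, 43, None, 49]
Insertion path: 29 -> 3
Result: insert 15 as right child of 3
Final tree (level order): [29, 3, 34, None, 15, None, 43, None, None, None, 49]


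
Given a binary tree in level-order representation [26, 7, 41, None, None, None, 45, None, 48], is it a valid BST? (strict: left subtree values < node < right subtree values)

Level-order array: [26, 7, 41, None, None, None, 45, None, 48]
Validate using subtree bounds (lo, hi): at each node, require lo < value < hi,
then recurse left with hi=value and right with lo=value.
Preorder trace (stopping at first violation):
  at node 26 with bounds (-inf, +inf): OK
  at node 7 with bounds (-inf, 26): OK
  at node 41 with bounds (26, +inf): OK
  at node 45 with bounds (41, +inf): OK
  at node 48 with bounds (45, +inf): OK
No violation found at any node.
Result: Valid BST


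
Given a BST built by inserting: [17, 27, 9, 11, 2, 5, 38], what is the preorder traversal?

Tree insertion order: [17, 27, 9, 11, 2, 5, 38]
Tree (level-order array): [17, 9, 27, 2, 11, None, 38, None, 5]
Preorder traversal: [17, 9, 2, 5, 11, 27, 38]


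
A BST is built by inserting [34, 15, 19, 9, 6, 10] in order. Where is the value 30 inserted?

Starting tree (level order): [34, 15, None, 9, 19, 6, 10]
Insertion path: 34 -> 15 -> 19
Result: insert 30 as right child of 19
Final tree (level order): [34, 15, None, 9, 19, 6, 10, None, 30]


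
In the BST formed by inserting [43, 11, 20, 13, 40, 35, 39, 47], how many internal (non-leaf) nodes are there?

Tree built from: [43, 11, 20, 13, 40, 35, 39, 47]
Tree (level-order array): [43, 11, 47, None, 20, None, None, 13, 40, None, None, 35, None, None, 39]
Rule: An internal node has at least one child.
Per-node child counts:
  node 43: 2 child(ren)
  node 11: 1 child(ren)
  node 20: 2 child(ren)
  node 13: 0 child(ren)
  node 40: 1 child(ren)
  node 35: 1 child(ren)
  node 39: 0 child(ren)
  node 47: 0 child(ren)
Matching nodes: [43, 11, 20, 40, 35]
Count of internal (non-leaf) nodes: 5


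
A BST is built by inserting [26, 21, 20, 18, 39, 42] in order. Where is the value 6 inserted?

Starting tree (level order): [26, 21, 39, 20, None, None, 42, 18]
Insertion path: 26 -> 21 -> 20 -> 18
Result: insert 6 as left child of 18
Final tree (level order): [26, 21, 39, 20, None, None, 42, 18, None, None, None, 6]


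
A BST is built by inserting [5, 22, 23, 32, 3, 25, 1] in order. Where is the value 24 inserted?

Starting tree (level order): [5, 3, 22, 1, None, None, 23, None, None, None, 32, 25]
Insertion path: 5 -> 22 -> 23 -> 32 -> 25
Result: insert 24 as left child of 25
Final tree (level order): [5, 3, 22, 1, None, None, 23, None, None, None, 32, 25, None, 24]


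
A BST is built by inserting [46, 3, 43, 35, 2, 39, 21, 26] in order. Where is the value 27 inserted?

Starting tree (level order): [46, 3, None, 2, 43, None, None, 35, None, 21, 39, None, 26]
Insertion path: 46 -> 3 -> 43 -> 35 -> 21 -> 26
Result: insert 27 as right child of 26
Final tree (level order): [46, 3, None, 2, 43, None, None, 35, None, 21, 39, None, 26, None, None, None, 27]


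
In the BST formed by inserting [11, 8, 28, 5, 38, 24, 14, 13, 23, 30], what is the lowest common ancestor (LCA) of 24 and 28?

Tree insertion order: [11, 8, 28, 5, 38, 24, 14, 13, 23, 30]
Tree (level-order array): [11, 8, 28, 5, None, 24, 38, None, None, 14, None, 30, None, 13, 23]
In a BST, the LCA of p=24, q=28 is the first node v on the
root-to-leaf path with p <= v <= q (go left if both < v, right if both > v).
Walk from root:
  at 11: both 24 and 28 > 11, go right
  at 28: 24 <= 28 <= 28, this is the LCA
LCA = 28


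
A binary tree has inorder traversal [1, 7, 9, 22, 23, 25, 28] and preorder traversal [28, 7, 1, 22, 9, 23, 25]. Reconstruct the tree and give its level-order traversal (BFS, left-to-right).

Inorder:  [1, 7, 9, 22, 23, 25, 28]
Preorder: [28, 7, 1, 22, 9, 23, 25]
Algorithm: preorder visits root first, so consume preorder in order;
for each root, split the current inorder slice at that value into
left-subtree inorder and right-subtree inorder, then recurse.
Recursive splits:
  root=28; inorder splits into left=[1, 7, 9, 22, 23, 25], right=[]
  root=7; inorder splits into left=[1], right=[9, 22, 23, 25]
  root=1; inorder splits into left=[], right=[]
  root=22; inorder splits into left=[9], right=[23, 25]
  root=9; inorder splits into left=[], right=[]
  root=23; inorder splits into left=[], right=[25]
  root=25; inorder splits into left=[], right=[]
Reconstructed level-order: [28, 7, 1, 22, 9, 23, 25]


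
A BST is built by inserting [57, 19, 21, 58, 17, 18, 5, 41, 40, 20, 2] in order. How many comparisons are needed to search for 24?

Search path for 24: 57 -> 19 -> 21 -> 41 -> 40
Found: False
Comparisons: 5


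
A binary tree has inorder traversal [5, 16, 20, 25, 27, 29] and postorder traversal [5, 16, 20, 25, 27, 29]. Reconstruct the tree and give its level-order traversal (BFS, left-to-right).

Inorder:   [5, 16, 20, 25, 27, 29]
Postorder: [5, 16, 20, 25, 27, 29]
Algorithm: postorder visits root last, so walk postorder right-to-left;
each value is the root of the current inorder slice — split it at that
value, recurse on the right subtree first, then the left.
Recursive splits:
  root=29; inorder splits into left=[5, 16, 20, 25, 27], right=[]
  root=27; inorder splits into left=[5, 16, 20, 25], right=[]
  root=25; inorder splits into left=[5, 16, 20], right=[]
  root=20; inorder splits into left=[5, 16], right=[]
  root=16; inorder splits into left=[5], right=[]
  root=5; inorder splits into left=[], right=[]
Reconstructed level-order: [29, 27, 25, 20, 16, 5]


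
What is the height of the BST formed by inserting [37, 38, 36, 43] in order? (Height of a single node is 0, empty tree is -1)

Insertion order: [37, 38, 36, 43]
Tree (level-order array): [37, 36, 38, None, None, None, 43]
Compute height bottom-up (empty subtree = -1):
  height(36) = 1 + max(-1, -1) = 0
  height(43) = 1 + max(-1, -1) = 0
  height(38) = 1 + max(-1, 0) = 1
  height(37) = 1 + max(0, 1) = 2
Height = 2


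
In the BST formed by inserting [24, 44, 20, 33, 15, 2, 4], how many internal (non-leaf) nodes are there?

Tree built from: [24, 44, 20, 33, 15, 2, 4]
Tree (level-order array): [24, 20, 44, 15, None, 33, None, 2, None, None, None, None, 4]
Rule: An internal node has at least one child.
Per-node child counts:
  node 24: 2 child(ren)
  node 20: 1 child(ren)
  node 15: 1 child(ren)
  node 2: 1 child(ren)
  node 4: 0 child(ren)
  node 44: 1 child(ren)
  node 33: 0 child(ren)
Matching nodes: [24, 20, 15, 2, 44]
Count of internal (non-leaf) nodes: 5


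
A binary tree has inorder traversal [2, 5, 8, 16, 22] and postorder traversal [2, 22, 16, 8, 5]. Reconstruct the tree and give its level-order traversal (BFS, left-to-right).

Inorder:   [2, 5, 8, 16, 22]
Postorder: [2, 22, 16, 8, 5]
Algorithm: postorder visits root last, so walk postorder right-to-left;
each value is the root of the current inorder slice — split it at that
value, recurse on the right subtree first, then the left.
Recursive splits:
  root=5; inorder splits into left=[2], right=[8, 16, 22]
  root=8; inorder splits into left=[], right=[16, 22]
  root=16; inorder splits into left=[], right=[22]
  root=22; inorder splits into left=[], right=[]
  root=2; inorder splits into left=[], right=[]
Reconstructed level-order: [5, 2, 8, 16, 22]


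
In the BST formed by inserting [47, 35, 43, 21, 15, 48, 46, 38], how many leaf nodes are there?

Tree built from: [47, 35, 43, 21, 15, 48, 46, 38]
Tree (level-order array): [47, 35, 48, 21, 43, None, None, 15, None, 38, 46]
Rule: A leaf has 0 children.
Per-node child counts:
  node 47: 2 child(ren)
  node 35: 2 child(ren)
  node 21: 1 child(ren)
  node 15: 0 child(ren)
  node 43: 2 child(ren)
  node 38: 0 child(ren)
  node 46: 0 child(ren)
  node 48: 0 child(ren)
Matching nodes: [15, 38, 46, 48]
Count of leaf nodes: 4


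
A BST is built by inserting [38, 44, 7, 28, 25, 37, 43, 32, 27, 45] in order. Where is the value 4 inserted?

Starting tree (level order): [38, 7, 44, None, 28, 43, 45, 25, 37, None, None, None, None, None, 27, 32]
Insertion path: 38 -> 7
Result: insert 4 as left child of 7
Final tree (level order): [38, 7, 44, 4, 28, 43, 45, None, None, 25, 37, None, None, None, None, None, 27, 32]


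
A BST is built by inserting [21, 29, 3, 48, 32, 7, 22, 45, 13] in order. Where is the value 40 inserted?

Starting tree (level order): [21, 3, 29, None, 7, 22, 48, None, 13, None, None, 32, None, None, None, None, 45]
Insertion path: 21 -> 29 -> 48 -> 32 -> 45
Result: insert 40 as left child of 45
Final tree (level order): [21, 3, 29, None, 7, 22, 48, None, 13, None, None, 32, None, None, None, None, 45, 40]


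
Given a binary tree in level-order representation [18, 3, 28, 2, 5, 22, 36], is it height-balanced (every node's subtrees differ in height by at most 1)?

Tree (level-order array): [18, 3, 28, 2, 5, 22, 36]
Definition: a tree is height-balanced if, at every node, |h(left) - h(right)| <= 1 (empty subtree has height -1).
Bottom-up per-node check:
  node 2: h_left=-1, h_right=-1, diff=0 [OK], height=0
  node 5: h_left=-1, h_right=-1, diff=0 [OK], height=0
  node 3: h_left=0, h_right=0, diff=0 [OK], height=1
  node 22: h_left=-1, h_right=-1, diff=0 [OK], height=0
  node 36: h_left=-1, h_right=-1, diff=0 [OK], height=0
  node 28: h_left=0, h_right=0, diff=0 [OK], height=1
  node 18: h_left=1, h_right=1, diff=0 [OK], height=2
All nodes satisfy the balance condition.
Result: Balanced


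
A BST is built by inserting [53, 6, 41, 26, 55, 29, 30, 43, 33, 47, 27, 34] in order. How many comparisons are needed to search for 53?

Search path for 53: 53
Found: True
Comparisons: 1


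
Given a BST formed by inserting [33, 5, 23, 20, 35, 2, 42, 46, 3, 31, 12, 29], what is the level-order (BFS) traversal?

Tree insertion order: [33, 5, 23, 20, 35, 2, 42, 46, 3, 31, 12, 29]
Tree (level-order array): [33, 5, 35, 2, 23, None, 42, None, 3, 20, 31, None, 46, None, None, 12, None, 29]
BFS from the root, enqueuing left then right child of each popped node:
  queue [33] -> pop 33, enqueue [5, 35], visited so far: [33]
  queue [5, 35] -> pop 5, enqueue [2, 23], visited so far: [33, 5]
  queue [35, 2, 23] -> pop 35, enqueue [42], visited so far: [33, 5, 35]
  queue [2, 23, 42] -> pop 2, enqueue [3], visited so far: [33, 5, 35, 2]
  queue [23, 42, 3] -> pop 23, enqueue [20, 31], visited so far: [33, 5, 35, 2, 23]
  queue [42, 3, 20, 31] -> pop 42, enqueue [46], visited so far: [33, 5, 35, 2, 23, 42]
  queue [3, 20, 31, 46] -> pop 3, enqueue [none], visited so far: [33, 5, 35, 2, 23, 42, 3]
  queue [20, 31, 46] -> pop 20, enqueue [12], visited so far: [33, 5, 35, 2, 23, 42, 3, 20]
  queue [31, 46, 12] -> pop 31, enqueue [29], visited so far: [33, 5, 35, 2, 23, 42, 3, 20, 31]
  queue [46, 12, 29] -> pop 46, enqueue [none], visited so far: [33, 5, 35, 2, 23, 42, 3, 20, 31, 46]
  queue [12, 29] -> pop 12, enqueue [none], visited so far: [33, 5, 35, 2, 23, 42, 3, 20, 31, 46, 12]
  queue [29] -> pop 29, enqueue [none], visited so far: [33, 5, 35, 2, 23, 42, 3, 20, 31, 46, 12, 29]
Result: [33, 5, 35, 2, 23, 42, 3, 20, 31, 46, 12, 29]


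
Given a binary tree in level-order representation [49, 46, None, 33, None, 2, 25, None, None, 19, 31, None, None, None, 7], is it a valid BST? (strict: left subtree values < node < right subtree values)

Level-order array: [49, 46, None, 33, None, 2, 25, None, None, 19, 31, None, None, None, 7]
Validate using subtree bounds (lo, hi): at each node, require lo < value < hi,
then recurse left with hi=value and right with lo=value.
Preorder trace (stopping at first violation):
  at node 49 with bounds (-inf, +inf): OK
  at node 46 with bounds (-inf, 49): OK
  at node 33 with bounds (-inf, 46): OK
  at node 2 with bounds (-inf, 33): OK
  at node 25 with bounds (33, 46): VIOLATION
Node 25 violates its bound: not (33 < 25 < 46).
Result: Not a valid BST


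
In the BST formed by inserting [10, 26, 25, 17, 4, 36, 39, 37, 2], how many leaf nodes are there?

Tree built from: [10, 26, 25, 17, 4, 36, 39, 37, 2]
Tree (level-order array): [10, 4, 26, 2, None, 25, 36, None, None, 17, None, None, 39, None, None, 37]
Rule: A leaf has 0 children.
Per-node child counts:
  node 10: 2 child(ren)
  node 4: 1 child(ren)
  node 2: 0 child(ren)
  node 26: 2 child(ren)
  node 25: 1 child(ren)
  node 17: 0 child(ren)
  node 36: 1 child(ren)
  node 39: 1 child(ren)
  node 37: 0 child(ren)
Matching nodes: [2, 17, 37]
Count of leaf nodes: 3


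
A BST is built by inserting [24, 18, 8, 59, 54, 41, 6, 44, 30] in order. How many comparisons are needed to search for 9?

Search path for 9: 24 -> 18 -> 8
Found: False
Comparisons: 3


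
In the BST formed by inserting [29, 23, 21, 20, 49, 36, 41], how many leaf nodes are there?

Tree built from: [29, 23, 21, 20, 49, 36, 41]
Tree (level-order array): [29, 23, 49, 21, None, 36, None, 20, None, None, 41]
Rule: A leaf has 0 children.
Per-node child counts:
  node 29: 2 child(ren)
  node 23: 1 child(ren)
  node 21: 1 child(ren)
  node 20: 0 child(ren)
  node 49: 1 child(ren)
  node 36: 1 child(ren)
  node 41: 0 child(ren)
Matching nodes: [20, 41]
Count of leaf nodes: 2


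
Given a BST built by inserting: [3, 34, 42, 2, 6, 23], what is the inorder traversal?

Tree insertion order: [3, 34, 42, 2, 6, 23]
Tree (level-order array): [3, 2, 34, None, None, 6, 42, None, 23]
Inorder traversal: [2, 3, 6, 23, 34, 42]


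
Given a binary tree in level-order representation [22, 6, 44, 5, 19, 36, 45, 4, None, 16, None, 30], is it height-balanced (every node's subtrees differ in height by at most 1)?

Tree (level-order array): [22, 6, 44, 5, 19, 36, 45, 4, None, 16, None, 30]
Definition: a tree is height-balanced if, at every node, |h(left) - h(right)| <= 1 (empty subtree has height -1).
Bottom-up per-node check:
  node 4: h_left=-1, h_right=-1, diff=0 [OK], height=0
  node 5: h_left=0, h_right=-1, diff=1 [OK], height=1
  node 16: h_left=-1, h_right=-1, diff=0 [OK], height=0
  node 19: h_left=0, h_right=-1, diff=1 [OK], height=1
  node 6: h_left=1, h_right=1, diff=0 [OK], height=2
  node 30: h_left=-1, h_right=-1, diff=0 [OK], height=0
  node 36: h_left=0, h_right=-1, diff=1 [OK], height=1
  node 45: h_left=-1, h_right=-1, diff=0 [OK], height=0
  node 44: h_left=1, h_right=0, diff=1 [OK], height=2
  node 22: h_left=2, h_right=2, diff=0 [OK], height=3
All nodes satisfy the balance condition.
Result: Balanced


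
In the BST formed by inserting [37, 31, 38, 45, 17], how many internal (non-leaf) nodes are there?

Tree built from: [37, 31, 38, 45, 17]
Tree (level-order array): [37, 31, 38, 17, None, None, 45]
Rule: An internal node has at least one child.
Per-node child counts:
  node 37: 2 child(ren)
  node 31: 1 child(ren)
  node 17: 0 child(ren)
  node 38: 1 child(ren)
  node 45: 0 child(ren)
Matching nodes: [37, 31, 38]
Count of internal (non-leaf) nodes: 3


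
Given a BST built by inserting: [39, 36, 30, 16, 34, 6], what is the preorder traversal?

Tree insertion order: [39, 36, 30, 16, 34, 6]
Tree (level-order array): [39, 36, None, 30, None, 16, 34, 6]
Preorder traversal: [39, 36, 30, 16, 6, 34]


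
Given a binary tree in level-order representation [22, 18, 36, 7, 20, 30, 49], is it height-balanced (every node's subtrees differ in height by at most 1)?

Tree (level-order array): [22, 18, 36, 7, 20, 30, 49]
Definition: a tree is height-balanced if, at every node, |h(left) - h(right)| <= 1 (empty subtree has height -1).
Bottom-up per-node check:
  node 7: h_left=-1, h_right=-1, diff=0 [OK], height=0
  node 20: h_left=-1, h_right=-1, diff=0 [OK], height=0
  node 18: h_left=0, h_right=0, diff=0 [OK], height=1
  node 30: h_left=-1, h_right=-1, diff=0 [OK], height=0
  node 49: h_left=-1, h_right=-1, diff=0 [OK], height=0
  node 36: h_left=0, h_right=0, diff=0 [OK], height=1
  node 22: h_left=1, h_right=1, diff=0 [OK], height=2
All nodes satisfy the balance condition.
Result: Balanced


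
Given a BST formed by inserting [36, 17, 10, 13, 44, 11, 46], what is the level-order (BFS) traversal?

Tree insertion order: [36, 17, 10, 13, 44, 11, 46]
Tree (level-order array): [36, 17, 44, 10, None, None, 46, None, 13, None, None, 11]
BFS from the root, enqueuing left then right child of each popped node:
  queue [36] -> pop 36, enqueue [17, 44], visited so far: [36]
  queue [17, 44] -> pop 17, enqueue [10], visited so far: [36, 17]
  queue [44, 10] -> pop 44, enqueue [46], visited so far: [36, 17, 44]
  queue [10, 46] -> pop 10, enqueue [13], visited so far: [36, 17, 44, 10]
  queue [46, 13] -> pop 46, enqueue [none], visited so far: [36, 17, 44, 10, 46]
  queue [13] -> pop 13, enqueue [11], visited so far: [36, 17, 44, 10, 46, 13]
  queue [11] -> pop 11, enqueue [none], visited so far: [36, 17, 44, 10, 46, 13, 11]
Result: [36, 17, 44, 10, 46, 13, 11]


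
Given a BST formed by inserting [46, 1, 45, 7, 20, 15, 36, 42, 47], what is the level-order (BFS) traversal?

Tree insertion order: [46, 1, 45, 7, 20, 15, 36, 42, 47]
Tree (level-order array): [46, 1, 47, None, 45, None, None, 7, None, None, 20, 15, 36, None, None, None, 42]
BFS from the root, enqueuing left then right child of each popped node:
  queue [46] -> pop 46, enqueue [1, 47], visited so far: [46]
  queue [1, 47] -> pop 1, enqueue [45], visited so far: [46, 1]
  queue [47, 45] -> pop 47, enqueue [none], visited so far: [46, 1, 47]
  queue [45] -> pop 45, enqueue [7], visited so far: [46, 1, 47, 45]
  queue [7] -> pop 7, enqueue [20], visited so far: [46, 1, 47, 45, 7]
  queue [20] -> pop 20, enqueue [15, 36], visited so far: [46, 1, 47, 45, 7, 20]
  queue [15, 36] -> pop 15, enqueue [none], visited so far: [46, 1, 47, 45, 7, 20, 15]
  queue [36] -> pop 36, enqueue [42], visited so far: [46, 1, 47, 45, 7, 20, 15, 36]
  queue [42] -> pop 42, enqueue [none], visited so far: [46, 1, 47, 45, 7, 20, 15, 36, 42]
Result: [46, 1, 47, 45, 7, 20, 15, 36, 42]


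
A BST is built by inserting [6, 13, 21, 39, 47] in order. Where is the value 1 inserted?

Starting tree (level order): [6, None, 13, None, 21, None, 39, None, 47]
Insertion path: 6
Result: insert 1 as left child of 6
Final tree (level order): [6, 1, 13, None, None, None, 21, None, 39, None, 47]


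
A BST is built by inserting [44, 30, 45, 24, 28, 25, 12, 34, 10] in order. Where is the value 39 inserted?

Starting tree (level order): [44, 30, 45, 24, 34, None, None, 12, 28, None, None, 10, None, 25]
Insertion path: 44 -> 30 -> 34
Result: insert 39 as right child of 34
Final tree (level order): [44, 30, 45, 24, 34, None, None, 12, 28, None, 39, 10, None, 25]


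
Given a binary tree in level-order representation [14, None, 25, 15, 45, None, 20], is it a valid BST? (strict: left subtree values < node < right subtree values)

Level-order array: [14, None, 25, 15, 45, None, 20]
Validate using subtree bounds (lo, hi): at each node, require lo < value < hi,
then recurse left with hi=value and right with lo=value.
Preorder trace (stopping at first violation):
  at node 14 with bounds (-inf, +inf): OK
  at node 25 with bounds (14, +inf): OK
  at node 15 with bounds (14, 25): OK
  at node 20 with bounds (15, 25): OK
  at node 45 with bounds (25, +inf): OK
No violation found at any node.
Result: Valid BST
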